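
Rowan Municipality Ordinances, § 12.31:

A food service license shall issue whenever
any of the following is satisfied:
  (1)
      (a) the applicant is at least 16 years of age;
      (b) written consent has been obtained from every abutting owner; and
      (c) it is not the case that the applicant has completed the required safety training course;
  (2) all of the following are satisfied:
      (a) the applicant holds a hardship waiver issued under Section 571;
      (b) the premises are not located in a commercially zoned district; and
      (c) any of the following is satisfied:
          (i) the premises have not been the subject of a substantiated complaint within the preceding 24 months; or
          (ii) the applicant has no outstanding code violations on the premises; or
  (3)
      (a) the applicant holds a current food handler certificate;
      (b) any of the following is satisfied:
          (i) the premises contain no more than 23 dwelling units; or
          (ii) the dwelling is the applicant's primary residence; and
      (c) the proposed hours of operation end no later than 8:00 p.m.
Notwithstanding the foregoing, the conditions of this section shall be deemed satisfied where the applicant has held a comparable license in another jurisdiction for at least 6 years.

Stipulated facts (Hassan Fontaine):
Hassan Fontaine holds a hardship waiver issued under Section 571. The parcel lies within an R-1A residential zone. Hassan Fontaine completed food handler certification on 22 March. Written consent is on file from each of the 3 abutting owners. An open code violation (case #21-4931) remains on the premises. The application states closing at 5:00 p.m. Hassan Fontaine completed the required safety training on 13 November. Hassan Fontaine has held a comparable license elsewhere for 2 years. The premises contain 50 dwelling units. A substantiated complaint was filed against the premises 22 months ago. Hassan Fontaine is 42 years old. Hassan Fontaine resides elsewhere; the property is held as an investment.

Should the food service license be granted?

No — denied.

(a) age ≥ 16 — met.
(b) all abutters consent — holds.
(c) not (safety training) — not met.
(1) = T AND T AND F = false.
(a) hardship waiver — satisfied.
(b) not (commercially zoned) — holds.
(i) no complaint in 24 mo. — not met.
(ii) no code violations — fails.
So (c) is not satisfied (F OR F).
(2): T AND T AND F → false.
(a) food handler cert. — met.
(i) ≤ 23 units — fails.
(ii) primary residence — not met.
(b): F OR F → false.
(c) closes by 8 p.m. — holds.
(3) = T AND F AND T = false.
Overall: F OR F OR F → false.
Exception (prior license ≥ 6 yr) — not satisfied.
Result: main false OR exception false → false.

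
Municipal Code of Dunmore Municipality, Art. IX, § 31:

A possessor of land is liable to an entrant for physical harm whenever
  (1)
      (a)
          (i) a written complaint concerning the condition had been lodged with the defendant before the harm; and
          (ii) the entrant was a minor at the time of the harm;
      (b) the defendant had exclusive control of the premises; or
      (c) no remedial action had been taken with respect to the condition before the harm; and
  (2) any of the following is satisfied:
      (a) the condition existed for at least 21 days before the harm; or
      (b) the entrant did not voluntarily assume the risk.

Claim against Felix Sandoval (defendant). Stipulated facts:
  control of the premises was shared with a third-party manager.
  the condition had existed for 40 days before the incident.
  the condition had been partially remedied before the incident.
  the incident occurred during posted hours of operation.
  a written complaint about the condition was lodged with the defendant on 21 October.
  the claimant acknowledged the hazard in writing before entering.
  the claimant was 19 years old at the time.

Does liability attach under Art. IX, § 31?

No — not liable.

(i) complaint lodged — satisfied.
(ii) entrant a minor — not satisfied.
(a) = T AND F = false.
(b) exclusive control — not met.
(c) no remedial action — fails.
So (1) is not satisfied (F OR F OR F).
(a) condition ≥21 days old — holds.
(b) no assumed risk — not met.
(2) = T OR F = true.
Overall: F AND T → false.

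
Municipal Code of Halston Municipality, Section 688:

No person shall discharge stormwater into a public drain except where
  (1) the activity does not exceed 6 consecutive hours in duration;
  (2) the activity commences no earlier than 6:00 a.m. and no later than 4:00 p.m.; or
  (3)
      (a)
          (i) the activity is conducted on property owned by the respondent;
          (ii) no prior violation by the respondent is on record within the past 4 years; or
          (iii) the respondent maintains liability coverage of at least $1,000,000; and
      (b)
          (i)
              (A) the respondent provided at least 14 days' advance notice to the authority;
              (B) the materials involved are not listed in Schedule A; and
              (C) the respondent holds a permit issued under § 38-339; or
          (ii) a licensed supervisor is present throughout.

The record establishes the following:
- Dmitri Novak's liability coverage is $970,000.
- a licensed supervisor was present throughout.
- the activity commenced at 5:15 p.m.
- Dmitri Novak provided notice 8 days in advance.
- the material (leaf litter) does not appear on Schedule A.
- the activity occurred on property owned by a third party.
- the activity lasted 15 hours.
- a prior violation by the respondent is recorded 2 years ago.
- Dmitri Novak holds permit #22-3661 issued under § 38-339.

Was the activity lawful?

(1) ≤ 6 hrs duration — not met.
(2) start within hours — not met.
(i) own property — fails.
(ii) no prior violation — not satisfied.
(iii) coverage ≥ $1,000,000 — not met.
(a) = F OR F OR F = false.
(A) ≥14 days' notice — not met.
(B) not (Schedule A material) — met.
(C) holds permit — satisfied.
So (i) is not satisfied (F AND T AND T).
(ii) supervisor present — satisfied.
So (b) is satisfied (F OR T).
So (3) is not satisfied (F AND T).
Overall = F OR F OR F = false.

No — unlawful.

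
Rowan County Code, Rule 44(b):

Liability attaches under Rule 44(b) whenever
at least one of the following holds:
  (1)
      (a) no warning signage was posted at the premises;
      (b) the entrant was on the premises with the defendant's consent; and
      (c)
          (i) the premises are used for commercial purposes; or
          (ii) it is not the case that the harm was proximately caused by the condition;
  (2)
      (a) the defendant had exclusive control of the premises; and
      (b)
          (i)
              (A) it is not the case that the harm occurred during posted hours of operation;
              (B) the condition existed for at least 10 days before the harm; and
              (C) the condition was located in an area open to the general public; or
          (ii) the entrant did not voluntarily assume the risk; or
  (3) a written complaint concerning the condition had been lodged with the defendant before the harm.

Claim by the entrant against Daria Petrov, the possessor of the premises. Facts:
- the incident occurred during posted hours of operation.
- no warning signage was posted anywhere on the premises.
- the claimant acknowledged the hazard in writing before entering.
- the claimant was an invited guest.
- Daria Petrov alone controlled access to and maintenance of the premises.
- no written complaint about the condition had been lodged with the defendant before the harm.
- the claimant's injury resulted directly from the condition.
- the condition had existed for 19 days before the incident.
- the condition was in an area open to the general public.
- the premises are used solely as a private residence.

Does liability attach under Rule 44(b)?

No — not liable.

(a) no signage posted — satisfied.
(b) consent to enter — satisfied.
(i) commercial use — not met.
(ii) not (proximate cause) — not met.
So (c) is not satisfied (F OR F).
(1) = T AND T AND F = false.
(a) exclusive control — satisfied.
(A) not (during posted hours) — not satisfied.
(B) condition ≥10 days old — satisfied.
(C) public area — satisfied.
So (i) is not satisfied (F AND T AND T).
(ii) no assumed risk — fails.
So (b) is not satisfied (F OR F).
(2): T AND F → false.
(3) complaint lodged — not satisfied.
Overall = F OR F OR F = false.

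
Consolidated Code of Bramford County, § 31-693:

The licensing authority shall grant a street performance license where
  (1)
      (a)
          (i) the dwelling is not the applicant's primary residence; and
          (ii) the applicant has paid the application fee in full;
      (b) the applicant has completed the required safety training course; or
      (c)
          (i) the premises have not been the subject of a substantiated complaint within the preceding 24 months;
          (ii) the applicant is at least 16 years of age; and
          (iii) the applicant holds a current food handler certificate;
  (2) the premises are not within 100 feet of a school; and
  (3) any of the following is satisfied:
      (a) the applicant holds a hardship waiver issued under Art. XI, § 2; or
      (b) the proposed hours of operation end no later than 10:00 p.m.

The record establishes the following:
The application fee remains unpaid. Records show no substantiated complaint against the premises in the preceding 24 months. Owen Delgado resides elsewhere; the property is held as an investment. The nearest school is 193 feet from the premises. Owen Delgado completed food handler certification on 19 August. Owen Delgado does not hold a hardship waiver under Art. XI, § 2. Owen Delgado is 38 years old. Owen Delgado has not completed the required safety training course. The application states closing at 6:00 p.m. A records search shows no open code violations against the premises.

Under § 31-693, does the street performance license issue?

(i) not (primary residence) — holds.
(ii) fee paid — fails.
So (a) is not satisfied (T AND F).
(b) safety training — not satisfied.
(i) no complaint in 24 mo. — holds.
(ii) age ≥ 16 — met.
(iii) food handler cert. — holds.
(c): T AND T AND T → true.
(1): F OR F OR T → true.
(2) ≥100 ft from school — met.
(a) hardship waiver — not met.
(b) closes by 10 p.m. — holds.
(3): F OR T → true.
Overall: T AND T AND T → true.

Yes — granted.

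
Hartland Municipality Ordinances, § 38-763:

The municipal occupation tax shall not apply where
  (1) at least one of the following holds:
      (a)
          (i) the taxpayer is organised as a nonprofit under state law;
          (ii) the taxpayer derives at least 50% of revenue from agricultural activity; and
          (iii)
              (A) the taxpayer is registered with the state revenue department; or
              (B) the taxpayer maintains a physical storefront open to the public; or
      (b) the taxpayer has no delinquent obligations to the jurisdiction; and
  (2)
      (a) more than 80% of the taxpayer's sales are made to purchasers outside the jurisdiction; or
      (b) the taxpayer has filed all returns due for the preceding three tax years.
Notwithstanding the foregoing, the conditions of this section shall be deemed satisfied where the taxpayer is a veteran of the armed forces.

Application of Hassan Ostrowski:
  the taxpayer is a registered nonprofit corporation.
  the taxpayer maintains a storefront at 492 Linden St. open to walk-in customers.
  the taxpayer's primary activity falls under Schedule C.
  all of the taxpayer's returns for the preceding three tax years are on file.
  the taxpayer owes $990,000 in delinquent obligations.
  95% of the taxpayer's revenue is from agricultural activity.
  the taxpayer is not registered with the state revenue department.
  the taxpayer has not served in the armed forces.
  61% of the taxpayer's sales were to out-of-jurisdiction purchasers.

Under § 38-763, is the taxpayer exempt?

(i) nonprofit — satisfied.
(ii) ≥50% agricultural — holds.
(A) state-registered — fails.
(B) has storefront — holds.
(iii): F OR T → true.
So (a) is satisfied (T AND T AND T).
(b) no delinquency — fails.
(1) = T OR F = true.
(a) >80% out-of-jur. sales — fails.
(b) returns current — met.
(2) = F OR T = true.
Overall = T AND T = true.
Exception (veteran) — not satisfied.
Result: main true OR exception false → true.

Yes — exempt.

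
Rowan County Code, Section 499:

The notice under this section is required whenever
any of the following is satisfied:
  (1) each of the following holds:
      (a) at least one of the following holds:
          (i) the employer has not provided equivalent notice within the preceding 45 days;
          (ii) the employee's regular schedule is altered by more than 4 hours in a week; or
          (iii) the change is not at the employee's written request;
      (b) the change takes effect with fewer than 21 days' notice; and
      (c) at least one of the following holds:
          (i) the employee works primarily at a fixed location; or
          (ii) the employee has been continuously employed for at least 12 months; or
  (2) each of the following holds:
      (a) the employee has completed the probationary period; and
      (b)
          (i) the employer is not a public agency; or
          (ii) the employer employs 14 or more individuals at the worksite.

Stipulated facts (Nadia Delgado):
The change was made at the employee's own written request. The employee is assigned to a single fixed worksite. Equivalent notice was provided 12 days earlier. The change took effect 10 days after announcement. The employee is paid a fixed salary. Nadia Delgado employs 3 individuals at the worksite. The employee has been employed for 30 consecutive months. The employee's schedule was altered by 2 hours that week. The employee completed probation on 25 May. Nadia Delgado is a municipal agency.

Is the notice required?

No — not required.

(i) no recent notice — not met.
(ii) schedule shift > 4h — not met.
(iii) not employee-requested — not satisfied.
(a): F OR F OR F → false.
(b) < 21 days' notice — holds.
(i) fixed location — met.
(ii) tenure ≥ 12 mo. — holds.
So (c) is satisfied (T OR T).
(1) = F AND T AND T = false.
(a) past probation — holds.
(i) not (public agency) — not met.
(ii) ≥ 14 at site — not met.
(b) = F OR F = false.
(2): T AND F → false.
Overall: F OR F → false.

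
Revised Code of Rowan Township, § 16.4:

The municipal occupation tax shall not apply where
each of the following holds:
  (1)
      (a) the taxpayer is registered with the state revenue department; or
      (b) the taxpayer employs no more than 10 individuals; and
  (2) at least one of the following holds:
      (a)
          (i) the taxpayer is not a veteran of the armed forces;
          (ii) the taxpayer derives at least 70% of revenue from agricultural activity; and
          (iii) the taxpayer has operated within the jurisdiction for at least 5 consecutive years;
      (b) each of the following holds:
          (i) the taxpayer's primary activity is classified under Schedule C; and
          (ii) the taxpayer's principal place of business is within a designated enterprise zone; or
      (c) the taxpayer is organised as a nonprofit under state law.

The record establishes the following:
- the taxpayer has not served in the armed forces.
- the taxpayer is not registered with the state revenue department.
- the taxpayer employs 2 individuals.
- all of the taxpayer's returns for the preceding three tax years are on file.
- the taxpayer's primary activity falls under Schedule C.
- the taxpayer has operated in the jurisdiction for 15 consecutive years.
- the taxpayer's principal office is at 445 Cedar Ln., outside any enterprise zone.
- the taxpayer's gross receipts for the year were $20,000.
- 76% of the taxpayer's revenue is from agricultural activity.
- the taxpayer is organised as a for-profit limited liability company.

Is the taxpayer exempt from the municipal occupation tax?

Yes — exempt.

(a) state-registered — not met.
(b) ≤ 10 employees — holds.
(1) = F OR T = true.
(i) not (veteran) — holds.
(ii) ≥70% agricultural — satisfied.
(iii) ≥ 5 yrs in jurisdiction — satisfied.
(a) = T AND T AND T = true.
(i) Schedule C activity — holds.
(ii) in enterprise zone — fails.
(b) = T AND F = false.
(c) nonprofit — fails.
So (2) is satisfied (T OR F OR F).
Overall: T AND T → true.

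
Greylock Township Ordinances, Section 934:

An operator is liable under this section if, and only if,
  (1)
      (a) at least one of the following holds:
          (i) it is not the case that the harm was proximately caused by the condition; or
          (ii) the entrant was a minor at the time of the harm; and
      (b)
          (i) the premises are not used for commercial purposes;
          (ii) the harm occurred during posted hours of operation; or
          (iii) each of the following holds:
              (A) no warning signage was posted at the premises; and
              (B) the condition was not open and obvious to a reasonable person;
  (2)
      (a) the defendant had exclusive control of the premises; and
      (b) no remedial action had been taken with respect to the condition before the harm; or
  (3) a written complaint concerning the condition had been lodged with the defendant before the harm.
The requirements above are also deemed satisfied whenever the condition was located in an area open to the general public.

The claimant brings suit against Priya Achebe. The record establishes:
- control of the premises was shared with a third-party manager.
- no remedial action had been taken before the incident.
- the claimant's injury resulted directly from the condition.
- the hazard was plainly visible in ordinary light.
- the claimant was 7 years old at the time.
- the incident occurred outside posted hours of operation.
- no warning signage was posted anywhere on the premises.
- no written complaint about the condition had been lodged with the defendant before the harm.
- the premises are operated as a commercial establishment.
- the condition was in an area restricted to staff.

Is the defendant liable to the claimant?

(i) not (proximate cause) — fails.
(ii) entrant a minor — met.
(a) = F OR T = true.
(i) not (commercial use) — not satisfied.
(ii) during posted hours — not met.
(A) no signage posted — satisfied.
(B) not open/obvious — not satisfied.
So (iii) is not satisfied (T AND F).
(b) = F OR F OR F = false.
(1): T AND F → false.
(a) exclusive control — fails.
(b) no remedial action — satisfied.
(2): F AND T → false.
(3) complaint lodged — not met.
Overall = F OR F OR F = false.
Exception (public area) — not satisfied.
Result: main false OR exception false → false.

No — not liable.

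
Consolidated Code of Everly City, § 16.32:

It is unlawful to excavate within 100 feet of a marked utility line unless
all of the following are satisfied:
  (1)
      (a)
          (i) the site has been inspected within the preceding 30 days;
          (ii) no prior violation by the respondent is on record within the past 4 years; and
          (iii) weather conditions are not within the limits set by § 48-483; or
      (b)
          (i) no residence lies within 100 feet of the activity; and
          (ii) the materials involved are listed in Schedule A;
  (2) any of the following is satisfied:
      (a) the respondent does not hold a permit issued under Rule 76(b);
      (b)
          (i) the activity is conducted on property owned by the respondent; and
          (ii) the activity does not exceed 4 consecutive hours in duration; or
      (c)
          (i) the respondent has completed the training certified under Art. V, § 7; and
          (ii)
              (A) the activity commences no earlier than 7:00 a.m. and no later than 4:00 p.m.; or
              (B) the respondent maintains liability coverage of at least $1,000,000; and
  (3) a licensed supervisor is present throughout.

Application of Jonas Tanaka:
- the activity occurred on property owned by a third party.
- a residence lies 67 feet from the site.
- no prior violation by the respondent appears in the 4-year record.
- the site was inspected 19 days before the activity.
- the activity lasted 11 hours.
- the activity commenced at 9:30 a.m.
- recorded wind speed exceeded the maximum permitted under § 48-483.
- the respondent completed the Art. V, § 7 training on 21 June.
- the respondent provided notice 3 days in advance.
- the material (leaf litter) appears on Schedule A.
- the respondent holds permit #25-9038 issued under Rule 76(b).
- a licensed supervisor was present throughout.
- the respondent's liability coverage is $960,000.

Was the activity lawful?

(i) site inspected — holds.
(ii) no prior violation — satisfied.
(iii) not (weather ok) — holds.
(a) = T AND T AND T = true.
(i) no residence in 100 ft — fails.
(ii) Schedule A material — met.
(b) = F AND T = false.
So (1) is satisfied (T OR F).
(a) not (holds permit) — not met.
(i) own property — not met.
(ii) ≤ 4 hrs duration — fails.
(b): F AND F → false.
(i) training certified — satisfied.
(A) start within hours — satisfied.
(B) coverage ≥ $1,000,000 — not met.
(ii) = T OR F = true.
(c): T AND T → true.
(2) = F OR F OR T = true.
(3) supervisor present — holds.
So Overall is satisfied (T AND T AND T).

Yes — lawful.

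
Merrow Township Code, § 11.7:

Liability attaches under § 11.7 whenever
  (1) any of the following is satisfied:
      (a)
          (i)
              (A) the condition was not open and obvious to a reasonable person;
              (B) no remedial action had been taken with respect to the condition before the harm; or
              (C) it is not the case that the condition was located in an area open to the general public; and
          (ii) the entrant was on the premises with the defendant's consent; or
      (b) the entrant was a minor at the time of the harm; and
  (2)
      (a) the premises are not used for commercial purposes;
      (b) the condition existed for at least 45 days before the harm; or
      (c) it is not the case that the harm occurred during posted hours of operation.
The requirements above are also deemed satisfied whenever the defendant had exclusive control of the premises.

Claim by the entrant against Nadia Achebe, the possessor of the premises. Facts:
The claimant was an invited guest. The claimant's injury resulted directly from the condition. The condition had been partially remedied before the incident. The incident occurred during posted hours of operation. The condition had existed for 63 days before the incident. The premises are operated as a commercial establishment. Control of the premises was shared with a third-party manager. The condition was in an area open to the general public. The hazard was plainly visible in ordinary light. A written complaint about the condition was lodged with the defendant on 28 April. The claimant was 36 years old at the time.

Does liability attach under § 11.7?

No — not liable.

(A) not open/obvious — not satisfied.
(B) no remedial action — not met.
(C) not (public area) — not satisfied.
(i): F OR F OR F → false.
(ii) consent to enter — met.
(a) = F AND T = false.
(b) entrant a minor — not satisfied.
(1): F OR F → false.
(a) not (commercial use) — not met.
(b) condition ≥45 days old — holds.
(c) not (during posted hours) — not met.
(2): F OR T OR F → true.
Overall: F AND T → false.
Exception (exclusive control) — not satisfied.
Result: main false OR exception false → false.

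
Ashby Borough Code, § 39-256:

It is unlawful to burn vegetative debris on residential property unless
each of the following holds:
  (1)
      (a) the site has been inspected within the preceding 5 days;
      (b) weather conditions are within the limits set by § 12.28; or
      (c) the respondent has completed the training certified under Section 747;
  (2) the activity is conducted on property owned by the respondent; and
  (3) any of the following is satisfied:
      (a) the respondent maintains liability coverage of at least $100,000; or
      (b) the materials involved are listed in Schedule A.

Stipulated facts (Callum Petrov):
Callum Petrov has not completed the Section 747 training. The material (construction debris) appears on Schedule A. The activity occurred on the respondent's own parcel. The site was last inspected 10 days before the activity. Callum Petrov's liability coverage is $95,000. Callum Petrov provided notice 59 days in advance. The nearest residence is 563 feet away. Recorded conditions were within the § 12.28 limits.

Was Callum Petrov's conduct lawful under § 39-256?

Yes — lawful.

(a) site inspected — fails.
(b) weather ok — satisfied.
(c) training certified — fails.
So (1) is satisfied (F OR T OR F).
(2) own property — holds.
(a) coverage ≥ $100,000 — not satisfied.
(b) Schedule A material — met.
(3) = F OR T = true.
Overall = T AND T AND T = true.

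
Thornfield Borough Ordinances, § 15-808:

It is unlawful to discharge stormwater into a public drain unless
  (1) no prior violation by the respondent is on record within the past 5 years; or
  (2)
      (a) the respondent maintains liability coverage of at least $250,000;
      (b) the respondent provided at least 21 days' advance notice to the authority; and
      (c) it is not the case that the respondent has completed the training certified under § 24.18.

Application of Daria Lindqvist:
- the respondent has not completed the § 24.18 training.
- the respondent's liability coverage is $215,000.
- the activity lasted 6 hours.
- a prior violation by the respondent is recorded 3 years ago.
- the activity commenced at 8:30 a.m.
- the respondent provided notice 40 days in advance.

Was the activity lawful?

No — unlawful.

(1) no prior violation — not satisfied.
(a) coverage ≥ $250,000 — fails.
(b) ≥21 days' notice — met.
(c) not (training certified) — satisfied.
So (2) is not satisfied (F AND T AND T).
So Overall is not satisfied (F OR F).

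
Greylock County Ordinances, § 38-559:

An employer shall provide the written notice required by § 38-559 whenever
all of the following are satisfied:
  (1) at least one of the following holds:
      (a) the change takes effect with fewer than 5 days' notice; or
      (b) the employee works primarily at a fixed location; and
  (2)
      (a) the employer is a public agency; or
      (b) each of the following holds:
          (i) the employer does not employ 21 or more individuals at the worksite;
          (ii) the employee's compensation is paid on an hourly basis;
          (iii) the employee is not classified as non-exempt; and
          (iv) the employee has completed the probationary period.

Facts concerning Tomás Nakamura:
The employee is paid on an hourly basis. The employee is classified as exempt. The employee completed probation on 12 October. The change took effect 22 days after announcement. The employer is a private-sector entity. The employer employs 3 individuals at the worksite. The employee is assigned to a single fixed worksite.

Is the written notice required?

(a) < 5 days' notice — fails.
(b) fixed location — holds.
So (1) is satisfied (F OR T).
(a) public agency — not satisfied.
(i) not (≥ 21 at site) — met.
(ii) hourly-paid — satisfied.
(iii) not (non-exempt) — satisfied.
(iv) past probation — holds.
(b): T AND T AND T AND T → true.
(2) = F OR T = true.
Overall: T AND T → true.

Yes — required.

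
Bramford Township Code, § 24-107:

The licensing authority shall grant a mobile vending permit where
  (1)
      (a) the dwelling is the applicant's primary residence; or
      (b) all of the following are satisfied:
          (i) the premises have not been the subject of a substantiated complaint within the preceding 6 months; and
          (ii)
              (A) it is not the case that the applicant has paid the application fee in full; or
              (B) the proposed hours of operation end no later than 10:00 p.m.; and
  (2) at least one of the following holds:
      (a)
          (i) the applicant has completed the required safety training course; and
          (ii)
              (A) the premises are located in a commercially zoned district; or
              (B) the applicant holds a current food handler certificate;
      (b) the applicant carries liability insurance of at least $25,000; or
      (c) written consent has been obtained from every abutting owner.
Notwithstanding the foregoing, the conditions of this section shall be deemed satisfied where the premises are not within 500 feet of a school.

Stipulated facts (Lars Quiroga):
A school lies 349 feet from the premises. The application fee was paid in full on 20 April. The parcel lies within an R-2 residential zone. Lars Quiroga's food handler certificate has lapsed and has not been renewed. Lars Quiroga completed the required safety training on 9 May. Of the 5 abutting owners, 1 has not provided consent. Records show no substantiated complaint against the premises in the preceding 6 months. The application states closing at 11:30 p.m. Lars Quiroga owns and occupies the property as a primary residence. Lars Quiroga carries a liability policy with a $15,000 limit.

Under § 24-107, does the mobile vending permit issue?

No — denied.

(a) primary residence — met.
(i) no complaint in 6 mo. — met.
(A) not (fee paid) — fails.
(B) closes by 10 p.m. — fails.
(ii) = F OR F = false.
(b) = T AND F = false.
(1) = T OR F = true.
(i) safety training — holds.
(A) commercially zoned — not met.
(B) food handler cert. — not met.
(ii) = F OR F = false.
(a) = T AND F = false.
(b) insurance ≥ $25,000 — not satisfied.
(c) all abutters consent — not met.
So (2) is not satisfied (F OR F OR F).
So Overall is not satisfied (T AND F).
Exception (≥500 ft from school) — not satisfied.
Result: main false OR exception false → false.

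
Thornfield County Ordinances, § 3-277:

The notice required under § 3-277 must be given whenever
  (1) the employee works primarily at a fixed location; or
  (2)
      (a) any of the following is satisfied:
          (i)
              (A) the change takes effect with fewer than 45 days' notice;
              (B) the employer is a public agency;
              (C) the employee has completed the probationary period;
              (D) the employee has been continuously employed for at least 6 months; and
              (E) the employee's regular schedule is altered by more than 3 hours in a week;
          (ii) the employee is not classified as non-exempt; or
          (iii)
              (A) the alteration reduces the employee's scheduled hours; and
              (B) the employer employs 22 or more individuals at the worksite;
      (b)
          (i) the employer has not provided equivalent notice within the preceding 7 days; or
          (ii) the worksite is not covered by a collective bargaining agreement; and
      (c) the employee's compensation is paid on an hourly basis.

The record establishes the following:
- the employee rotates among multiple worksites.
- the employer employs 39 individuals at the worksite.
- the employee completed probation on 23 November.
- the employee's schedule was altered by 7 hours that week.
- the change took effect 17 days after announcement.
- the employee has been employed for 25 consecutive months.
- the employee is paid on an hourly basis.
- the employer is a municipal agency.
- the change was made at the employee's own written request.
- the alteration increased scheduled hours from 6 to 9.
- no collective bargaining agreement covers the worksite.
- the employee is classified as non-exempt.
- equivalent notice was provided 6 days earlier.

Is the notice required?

Yes — required.

(1) fixed location — not satisfied.
(A) < 45 days' notice — holds.
(B) public agency — met.
(C) past probation — holds.
(D) tenure ≥ 6 mo. — satisfied.
(E) schedule shift > 3h — satisfied.
(i): T AND T AND T AND T AND T → true.
(ii) not (non-exempt) — not satisfied.
(A) hours reduced — not met.
(B) ≥ 22 at site — satisfied.
(iii): F AND T → false.
(a) = T OR F OR F = true.
(i) no recent notice — not satisfied.
(ii) no CBA — holds.
(b) = F OR T = true.
(c) hourly-paid — satisfied.
(2): T AND T AND T → true.
Overall = F OR T = true.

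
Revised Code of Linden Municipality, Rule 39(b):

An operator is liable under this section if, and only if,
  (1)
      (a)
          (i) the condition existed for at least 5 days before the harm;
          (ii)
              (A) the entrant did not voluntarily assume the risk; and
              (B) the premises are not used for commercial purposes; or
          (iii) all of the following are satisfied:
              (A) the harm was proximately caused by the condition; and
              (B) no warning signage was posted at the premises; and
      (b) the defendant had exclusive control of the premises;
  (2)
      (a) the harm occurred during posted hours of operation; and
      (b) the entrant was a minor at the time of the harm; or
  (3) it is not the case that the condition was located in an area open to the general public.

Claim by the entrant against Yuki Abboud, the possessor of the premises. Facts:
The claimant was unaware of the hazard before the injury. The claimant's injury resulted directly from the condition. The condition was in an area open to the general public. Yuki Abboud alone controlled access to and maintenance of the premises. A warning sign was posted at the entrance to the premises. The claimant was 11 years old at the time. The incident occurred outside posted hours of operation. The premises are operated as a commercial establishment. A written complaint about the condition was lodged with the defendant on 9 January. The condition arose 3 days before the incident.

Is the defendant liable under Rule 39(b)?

(i) condition ≥5 days old — fails.
(A) no assumed risk — met.
(B) not (commercial use) — not met.
(ii) = T AND F = false.
(A) proximate cause — satisfied.
(B) no signage posted — not satisfied.
So (iii) is not satisfied (T AND F).
(a) = F OR F OR F = false.
(b) exclusive control — satisfied.
So (1) is not satisfied (F AND T).
(a) during posted hours — fails.
(b) entrant a minor — holds.
(2): F AND T → false.
(3) not (public area) — fails.
Overall = F OR F OR F = false.

No — not liable.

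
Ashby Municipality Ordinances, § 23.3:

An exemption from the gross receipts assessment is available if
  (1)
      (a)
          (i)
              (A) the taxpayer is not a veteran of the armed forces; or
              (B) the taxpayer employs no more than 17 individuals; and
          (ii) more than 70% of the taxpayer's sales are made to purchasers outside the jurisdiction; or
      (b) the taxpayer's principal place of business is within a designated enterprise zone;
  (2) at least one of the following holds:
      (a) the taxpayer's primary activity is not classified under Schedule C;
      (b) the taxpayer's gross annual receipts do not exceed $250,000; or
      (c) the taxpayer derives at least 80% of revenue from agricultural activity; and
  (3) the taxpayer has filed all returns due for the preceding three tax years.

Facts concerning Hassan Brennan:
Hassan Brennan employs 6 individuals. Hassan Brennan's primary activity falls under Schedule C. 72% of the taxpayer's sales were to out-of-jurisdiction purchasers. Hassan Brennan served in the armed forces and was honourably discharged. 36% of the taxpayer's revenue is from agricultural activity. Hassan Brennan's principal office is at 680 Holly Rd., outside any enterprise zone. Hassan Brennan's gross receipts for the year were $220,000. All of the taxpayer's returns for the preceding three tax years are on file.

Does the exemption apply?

Yes — exempt.

(A) not (veteran) — fails.
(B) ≤ 17 employees — met.
(i) = F OR T = true.
(ii) >70% out-of-jur. sales — met.
(a) = T AND T = true.
(b) in enterprise zone — not met.
(1): T OR F → true.
(a) not (Schedule C activity) — fails.
(b) receipts ≤ $250,000 — holds.
(c) ≥80% agricultural — fails.
(2): F OR T OR F → true.
(3) returns current — holds.
So Overall is satisfied (T AND T AND T).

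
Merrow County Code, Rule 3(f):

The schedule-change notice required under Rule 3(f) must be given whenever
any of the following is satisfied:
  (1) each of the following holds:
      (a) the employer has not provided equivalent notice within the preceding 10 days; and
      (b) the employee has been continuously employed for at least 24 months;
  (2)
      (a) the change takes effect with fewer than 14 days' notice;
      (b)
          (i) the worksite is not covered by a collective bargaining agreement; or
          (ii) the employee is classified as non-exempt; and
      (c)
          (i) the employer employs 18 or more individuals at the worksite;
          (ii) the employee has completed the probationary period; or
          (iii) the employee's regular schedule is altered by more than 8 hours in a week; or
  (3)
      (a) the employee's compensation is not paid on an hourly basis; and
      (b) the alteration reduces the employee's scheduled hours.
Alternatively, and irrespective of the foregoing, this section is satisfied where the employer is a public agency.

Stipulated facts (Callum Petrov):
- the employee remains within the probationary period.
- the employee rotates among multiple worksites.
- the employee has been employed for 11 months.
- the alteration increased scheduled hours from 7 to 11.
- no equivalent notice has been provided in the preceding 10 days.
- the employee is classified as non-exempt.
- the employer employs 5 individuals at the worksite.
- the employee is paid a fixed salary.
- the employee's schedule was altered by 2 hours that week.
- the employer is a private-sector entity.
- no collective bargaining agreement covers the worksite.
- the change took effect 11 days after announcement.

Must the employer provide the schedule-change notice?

No — not required.

(a) no recent notice — met.
(b) tenure ≥ 24 mo. — not met.
(1) = T AND F = false.
(a) < 14 days' notice — met.
(i) no CBA — holds.
(ii) non-exempt — met.
So (b) is satisfied (T OR T).
(i) ≥ 18 at site — fails.
(ii) past probation — not met.
(iii) schedule shift > 8h — not satisfied.
So (c) is not satisfied (F OR F OR F).
(2) = T AND T AND F = false.
(a) not (hourly-paid) — met.
(b) hours reduced — not satisfied.
(3) = T AND F = false.
So Overall is not satisfied (F OR F OR F).
Exception (public agency) — not satisfied.
Result: main false OR exception false → false.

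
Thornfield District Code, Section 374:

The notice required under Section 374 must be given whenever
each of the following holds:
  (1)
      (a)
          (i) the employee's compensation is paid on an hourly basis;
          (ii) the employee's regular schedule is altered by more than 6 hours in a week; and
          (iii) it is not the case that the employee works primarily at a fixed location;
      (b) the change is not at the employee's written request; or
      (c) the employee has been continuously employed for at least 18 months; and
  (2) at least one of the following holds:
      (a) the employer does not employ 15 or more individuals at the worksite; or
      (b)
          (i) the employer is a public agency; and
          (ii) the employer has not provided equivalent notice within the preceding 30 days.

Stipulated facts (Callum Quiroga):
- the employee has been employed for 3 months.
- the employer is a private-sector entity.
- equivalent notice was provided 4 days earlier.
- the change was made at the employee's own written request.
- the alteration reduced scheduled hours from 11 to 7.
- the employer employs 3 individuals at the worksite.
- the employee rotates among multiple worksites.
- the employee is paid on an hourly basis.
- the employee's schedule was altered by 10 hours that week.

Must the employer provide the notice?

(i) hourly-paid — holds.
(ii) schedule shift > 6h — holds.
(iii) not (fixed location) — met.
(a) = T AND T AND T = true.
(b) not employee-requested — not met.
(c) tenure ≥ 18 mo. — not met.
(1) = T OR F OR F = true.
(a) not (≥ 15 at site) — met.
(i) public agency — not met.
(ii) no recent notice — not satisfied.
(b) = F AND F = false.
(2): T OR F → true.
Overall = T AND T = true.

Yes — required.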